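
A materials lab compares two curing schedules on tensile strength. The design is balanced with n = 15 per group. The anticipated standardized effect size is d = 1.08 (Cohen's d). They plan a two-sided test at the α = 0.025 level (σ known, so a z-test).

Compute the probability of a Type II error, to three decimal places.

Noncentrality parameter: δ = d·√(n/2) = 1.08 × √(15/2) = 2.9577
Critical value for a two-sided test at α = 0.025: z_{α/2} = 2.241.
Power = Φ(δ − 2.241) + Φ(−δ − 2.241) = Φ(0.716) + Φ(-5.199) = 0.7631 + 0.0000 = 0.7631.
Type II error: β = 1 − power = 1 − 0.7631 = 0.2369.

β ≈ 0.237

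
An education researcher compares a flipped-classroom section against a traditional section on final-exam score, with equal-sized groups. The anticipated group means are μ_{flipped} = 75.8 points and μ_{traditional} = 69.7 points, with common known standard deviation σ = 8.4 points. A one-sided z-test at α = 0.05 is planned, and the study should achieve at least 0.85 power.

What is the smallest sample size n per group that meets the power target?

n = 28 per group

Standardized effect: d = |μ_{flipped} − μ_{traditional}| / σ = |75.8 − 69.7| / 8.4 = 0.7262
Set Φ(δ − 1.645) = 0.85; then δ − 1.645 = Φ⁻¹(0.85) = 1.036, giving δ = 2.681.
δ = d·√(n/2) ⇒ n = 2(δ/d)² = 2 × (2.681 / 0.7262)² = 27.27.
Round up to the next whole unit.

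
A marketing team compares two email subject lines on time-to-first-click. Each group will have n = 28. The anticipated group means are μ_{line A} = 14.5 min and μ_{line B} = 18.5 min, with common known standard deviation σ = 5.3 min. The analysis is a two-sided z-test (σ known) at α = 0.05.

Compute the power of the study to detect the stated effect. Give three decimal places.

Standardized effect: d = |μ_{line A} − μ_{line B}| / σ = |14.5 − 18.5| / 5.3 = 0.7547
Noncentrality parameter: δ = d·√(n/2) = 0.7547 × √(28/2) = 2.8239
Two-sided α = 0.05 → critical value z_{0.025} = 1.960.
Power = Φ(δ − 1.960) + Φ(−δ − 1.960) = Φ(0.864) + Φ(-4.784) = 0.8062 + 0.0000 = 0.8062.

Power ≈ 0.806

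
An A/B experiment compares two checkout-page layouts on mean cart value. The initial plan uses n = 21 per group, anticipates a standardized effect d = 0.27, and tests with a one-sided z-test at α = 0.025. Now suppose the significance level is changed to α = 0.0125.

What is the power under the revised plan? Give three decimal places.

Power ≈ 0.086

δ = d·√(n/2) = 0.27 × √(21/2) = 0.8749 (unchanged). New critical value: z_{0.0125} = 2.241.
Revised power = P(Z > 2.241 − δ) = Φ(-1.367) = 0.0859.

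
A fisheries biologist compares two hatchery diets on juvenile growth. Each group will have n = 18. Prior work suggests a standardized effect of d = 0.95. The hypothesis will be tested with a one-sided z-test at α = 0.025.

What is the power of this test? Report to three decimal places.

Noncentrality parameter: δ = d·√(n/2) = 0.95 × √(18/2) = 2.8500
Critical value for a one-sided test at α = 0.025: z_α = 1.960.
Power = P(Z > 1.960 − δ) = Φ(0.890) = 0.8133.

Power ≈ 0.813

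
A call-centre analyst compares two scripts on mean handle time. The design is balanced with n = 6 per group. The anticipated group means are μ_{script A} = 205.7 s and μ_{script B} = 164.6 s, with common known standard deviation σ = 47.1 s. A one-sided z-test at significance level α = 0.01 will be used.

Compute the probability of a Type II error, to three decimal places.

Standardized effect: d = |μ_{script A} − μ_{script B}| / σ = |205.7 − 164.6| / 47.1 = 0.8726
Noncentrality parameter: δ = d·√(n/2) = 0.8726 × √(6/2) = 1.5114
One-sided α = 0.01 → critical value z_{0.01} = 2.326.
Power = Φ(δ − 2.326) = Φ(-0.815) = 0.2076.
Type II error: β = 1 − power = 1 − 0.2076 = 0.7924.

β ≈ 0.792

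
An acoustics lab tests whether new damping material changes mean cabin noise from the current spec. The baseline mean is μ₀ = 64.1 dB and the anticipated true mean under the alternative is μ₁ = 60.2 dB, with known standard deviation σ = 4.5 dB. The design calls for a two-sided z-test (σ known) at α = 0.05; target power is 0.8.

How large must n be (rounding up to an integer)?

Standardized effect: d = |μ₁ − μ₀| / σ = |60.2 − 64.1| / 4.5 = 0.8667
For power 0.8 need Φ(δ − z_{0.025}) = 0.8, so δ = z_{0.025} + z_{0.20} = 1.960 + 0.842 = 2.802.
(Ignoring the negligible lower-tail rejection probability gives the usual closed-form inversion.)
δ = d·√n ⇒ n = (δ/d)² = (2.802 / 0.8667)² = 10.45.
Rounding up, n = 11.

n = 11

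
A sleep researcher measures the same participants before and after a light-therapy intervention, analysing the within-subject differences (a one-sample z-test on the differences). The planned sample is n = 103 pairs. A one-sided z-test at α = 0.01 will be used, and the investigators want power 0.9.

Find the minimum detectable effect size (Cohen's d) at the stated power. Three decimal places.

d ≈ 0.355

Need Φ(δ − 2.326) = 0.9, so δ = 2.326 + 1.282 = 3.608.
δ = d·√n ⇒ d = δ/√n = 3.608/√103 = 0.3555.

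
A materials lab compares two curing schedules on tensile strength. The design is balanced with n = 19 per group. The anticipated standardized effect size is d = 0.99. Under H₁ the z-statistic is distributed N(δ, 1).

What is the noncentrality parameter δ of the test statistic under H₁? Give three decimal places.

δ = d·√(n/2) = 0.99 × √(19/2) = 3.0514

δ ≈ 3.051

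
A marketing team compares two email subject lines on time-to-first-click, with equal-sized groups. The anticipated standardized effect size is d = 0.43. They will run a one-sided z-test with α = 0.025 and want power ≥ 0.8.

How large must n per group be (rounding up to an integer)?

For power 0.8 need Φ(δ − z_{0.025}) = 0.8, so δ = z_{0.025} + z_{0.20} = 1.960 + 0.842 = 2.802.
δ = d·√(n/2) ⇒ n = 2(δ/d)² = 2 × (2.802 / 0.43)² = 84.90.
Round up to the next whole unit.

n = 85 per group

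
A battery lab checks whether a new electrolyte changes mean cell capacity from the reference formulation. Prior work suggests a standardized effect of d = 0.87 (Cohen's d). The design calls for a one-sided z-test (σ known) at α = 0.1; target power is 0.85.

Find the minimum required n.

For power 0.85 need Φ(δ − z_{0.1}) = 0.85, so δ = z_{0.1} + z_{0.15} = 1.282 + 1.036 = 2.318.
δ = d·√n ⇒ n = (δ/d)² = (2.318 / 0.87)² = 7.10.
Rounding up, n = 8.

n = 8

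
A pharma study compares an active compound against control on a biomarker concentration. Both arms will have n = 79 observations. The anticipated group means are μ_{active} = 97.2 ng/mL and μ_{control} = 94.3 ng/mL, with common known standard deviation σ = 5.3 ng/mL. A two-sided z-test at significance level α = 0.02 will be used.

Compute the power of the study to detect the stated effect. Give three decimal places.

Standardized effect: d = |μ_{active} − μ_{control}| / σ = |97.2 − 94.3| / 5.3 = 0.5472
Noncentrality parameter: δ = d·√(n/2) = 0.5472 × √(79/2) = 3.4389
Two-sided α = 0.02 → critical value z_{0.01} = 2.326.
Power = Φ(δ − 2.326) + Φ(−δ − 2.326) = Φ(1.113) + Φ(-5.765) = 0.8671 + 0.0000 = 0.8671.

Power ≈ 0.867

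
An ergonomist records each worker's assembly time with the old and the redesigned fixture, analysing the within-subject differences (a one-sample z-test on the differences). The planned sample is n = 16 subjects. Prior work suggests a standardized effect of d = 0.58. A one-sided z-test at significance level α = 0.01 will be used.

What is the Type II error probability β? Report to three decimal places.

Noncentrality parameter: δ = d·√n = 0.58 × √16 = 2.3200
Critical value for a one-sided test at α = 0.01: z_α = 2.326.
Power = P(Z > 2.326 − δ) = Φ(-0.006) = 0.4975.
Type II error: β = 1 − power = 1 − 0.4975 = 0.5025.

β ≈ 0.503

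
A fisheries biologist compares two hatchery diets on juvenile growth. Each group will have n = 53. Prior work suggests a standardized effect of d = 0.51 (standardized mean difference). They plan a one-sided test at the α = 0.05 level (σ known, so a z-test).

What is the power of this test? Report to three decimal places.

Power ≈ 0.837

Noncentrality parameter: δ = d·√(n/2) = 0.51 × √(53/2) = 2.6254
One-sided α = 0.05 → critical value z_{0.05} = 1.645.
Power = Φ(δ − 1.645) = Φ(0.981) = 0.8366.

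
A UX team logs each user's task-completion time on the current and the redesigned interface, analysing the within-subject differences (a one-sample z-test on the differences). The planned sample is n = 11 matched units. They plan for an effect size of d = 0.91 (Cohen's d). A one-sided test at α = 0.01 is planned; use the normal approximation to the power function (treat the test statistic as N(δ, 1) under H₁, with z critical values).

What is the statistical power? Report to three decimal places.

Power ≈ 0.755

Noncentrality parameter: δ = d·√n = 0.91 × √11 = 3.0181
Critical value for a one-sided test at α = 0.01: z_α = 2.326.
Power = Φ(δ − 2.326) = Φ(0.692) = 0.7555.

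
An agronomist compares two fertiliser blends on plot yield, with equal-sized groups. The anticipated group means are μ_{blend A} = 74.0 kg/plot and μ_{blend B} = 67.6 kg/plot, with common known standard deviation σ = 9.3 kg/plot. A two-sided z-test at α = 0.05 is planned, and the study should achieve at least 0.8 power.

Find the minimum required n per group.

n = 34 per group

Standardized effect: d = |μ_{blend A} − μ_{blend B}| / σ = |74.0 − 67.6| / 9.3 = 0.6882
For power 0.8 need Φ(δ − z_{0.025}) = 0.8, so δ = z_{0.025} + z_{0.20} = 1.960 + 0.842 = 2.802.
(For δ > 0 the lower-tail rejection region contributes negligibly to power, so the one-term inversion is standard.)
δ = d·√(n/2) ⇒ n = 2(δ/d)² = 2 × (2.802 / 0.6882)² = 33.15.
Rounding up, n = 34 per group.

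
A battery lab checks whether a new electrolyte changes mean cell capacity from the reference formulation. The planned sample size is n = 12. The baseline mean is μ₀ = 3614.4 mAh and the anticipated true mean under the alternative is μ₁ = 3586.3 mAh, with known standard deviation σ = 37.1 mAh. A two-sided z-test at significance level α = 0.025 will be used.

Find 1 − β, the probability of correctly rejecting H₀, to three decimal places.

Power ≈ 0.649

Standardized effect: d = |μ₁ − μ₀| / σ = |3586.3 − 3614.4| / 37.1 = 0.7574
Noncentrality parameter: δ = d·√n = 0.7574 × √12 = 2.6238
Critical value for a two-sided test at α = 0.025: z_{α/2} = 2.241.
Power = Φ(δ − 2.241) + Φ(−δ − 2.241) = Φ(0.382) + Φ(-4.865) = 0.6489 + 0.0000 = 0.6489.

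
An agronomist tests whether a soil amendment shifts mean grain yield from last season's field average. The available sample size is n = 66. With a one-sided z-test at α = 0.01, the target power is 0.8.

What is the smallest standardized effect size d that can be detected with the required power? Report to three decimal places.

Required noncentrality: δ = z_{0.01} + z_{0.20} = 2.326 + 0.842 = 3.168.
δ = d·√n ⇒ d = δ/√n = 3.168/√66 = 0.3900.

d ≈ 0.390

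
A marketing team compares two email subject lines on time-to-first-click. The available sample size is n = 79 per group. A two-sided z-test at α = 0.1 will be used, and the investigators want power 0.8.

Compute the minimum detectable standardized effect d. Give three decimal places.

Need Φ(δ − 1.645) = 0.8, so δ = 1.645 + 0.842 = 2.486.
(The second rejection-region term Φ(−δ − z_{α/2}) is negligible and dropped.)
δ = d·√(n/2) ⇒ d = δ/√(n/2) = 2.486/√(79/2) = 0.3956.

d ≈ 0.396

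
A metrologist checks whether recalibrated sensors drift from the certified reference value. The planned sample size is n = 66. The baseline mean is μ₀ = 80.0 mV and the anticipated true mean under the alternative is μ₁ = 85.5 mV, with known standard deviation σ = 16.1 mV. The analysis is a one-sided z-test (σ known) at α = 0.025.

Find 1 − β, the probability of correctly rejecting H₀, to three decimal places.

Power ≈ 0.793

Standardized effect: d = |μ₁ − μ₀| / σ = |85.5 − 80.0| / 16.1 = 0.3416
Noncentrality parameter: δ = d·√n = 0.3416 × √66 = 2.7753
Critical value for a one-sided test at α = 0.025: z_α = 1.960.
Power = Φ(δ − 1.960) = Φ(0.815) = 0.7926.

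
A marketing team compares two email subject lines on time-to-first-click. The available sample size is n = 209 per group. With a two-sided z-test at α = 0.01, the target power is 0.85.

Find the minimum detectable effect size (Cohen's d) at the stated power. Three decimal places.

d ≈ 0.353

Required noncentrality: δ = z_{0.005} + z_{0.15} = 2.576 + 1.036 = 3.612.
(Lower-tail contribution to power is negligible for δ > 0.)
δ = d·√(n/2) ⇒ d = δ/√(n/2) = 3.612/√(209/2) = 0.3534.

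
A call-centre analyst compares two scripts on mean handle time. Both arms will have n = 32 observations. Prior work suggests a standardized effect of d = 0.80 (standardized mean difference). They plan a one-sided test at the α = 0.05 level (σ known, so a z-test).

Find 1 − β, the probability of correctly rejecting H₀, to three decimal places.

Power ≈ 0.940

Noncentrality parameter: δ = d·√(n/2) = 0.80 × √(32/2) = 3.2000
Critical value for a one-sided test at α = 0.05: z_α = 1.645.
Power = P(Z > 1.645 − δ) = Φ(1.555) = 0.9400.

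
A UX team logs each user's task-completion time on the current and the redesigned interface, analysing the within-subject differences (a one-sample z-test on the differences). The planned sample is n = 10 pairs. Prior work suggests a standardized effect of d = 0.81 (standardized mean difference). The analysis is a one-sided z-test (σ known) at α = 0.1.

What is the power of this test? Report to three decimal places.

Power ≈ 0.900

Noncentrality parameter: δ = d·√n = 0.81 × √10 = 2.5614
One-sided α = 0.1 → critical value z_{0.1} = 1.282.
Power = Φ(δ − 1.282) = Φ(1.280) = 0.8997.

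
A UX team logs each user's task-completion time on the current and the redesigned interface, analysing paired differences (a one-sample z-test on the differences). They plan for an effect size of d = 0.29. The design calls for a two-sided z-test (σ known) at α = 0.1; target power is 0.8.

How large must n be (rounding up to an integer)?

n = 74

Set Φ(δ − 1.645) = 0.8; then δ − 1.645 = Φ⁻¹(0.8) = 0.842, giving δ = 2.486.
(The Φ(−δ − z_{α/2}) term is vanishingly small for δ > 0 and is dropped in the standard sample-size formula.)
δ = d·√n ⇒ n = (δ/d)² = (2.486 / 0.29)² = 73.51.
Round up to the next whole unit.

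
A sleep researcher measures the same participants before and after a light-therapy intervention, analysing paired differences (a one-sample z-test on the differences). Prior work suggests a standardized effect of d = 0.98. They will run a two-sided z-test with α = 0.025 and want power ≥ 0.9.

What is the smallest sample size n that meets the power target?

n = 13

For power 0.9 need Φ(δ − z_{0.0125}) = 0.9, so δ = z_{0.0125} + z_{0.10} = 2.241 + 1.282 = 3.523.
(Ignoring the negligible lower-tail rejection probability gives the usual closed-form inversion.)
δ = d·√n ⇒ n = (δ/d)² = (3.523 / 0.98)² = 12.92.
Rounding up, n = 13.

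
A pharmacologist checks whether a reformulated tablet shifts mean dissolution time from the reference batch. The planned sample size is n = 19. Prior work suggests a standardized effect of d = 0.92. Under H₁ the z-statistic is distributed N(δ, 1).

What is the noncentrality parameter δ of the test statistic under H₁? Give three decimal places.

δ ≈ 4.010

The noncentrality parameter scales effect size by the design's sample-size factor: δ = d·√n = 0.92 × √19 = 4.0102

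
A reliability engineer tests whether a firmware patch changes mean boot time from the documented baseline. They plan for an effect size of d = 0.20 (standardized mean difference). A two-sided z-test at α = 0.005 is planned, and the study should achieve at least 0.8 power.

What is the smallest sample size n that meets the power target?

Set Φ(δ − 2.807) = 0.8; then δ − 2.807 = Φ⁻¹(0.8) = 0.842, giving δ = 3.649.
(The Φ(−δ − z_{α/2}) term is vanishingly small for δ > 0 and is dropped in the standard sample-size formula.)
δ = d·√n ⇒ n = (δ/d)² = (3.649 / 0.20)² = 332.82.
Round up to the next whole unit.

n = 333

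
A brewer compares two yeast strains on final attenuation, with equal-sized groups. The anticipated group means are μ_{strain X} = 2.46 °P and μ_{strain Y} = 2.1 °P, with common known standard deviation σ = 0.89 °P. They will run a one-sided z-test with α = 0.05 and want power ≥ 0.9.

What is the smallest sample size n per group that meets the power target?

n = 105 per group

Standardized effect: d = |μ_{strain X} − μ_{strain Y}| / σ = |2.46 − 2.1| / 0.89 = 0.4045
Set Φ(δ − 1.645) = 0.9; then δ − 1.645 = Φ⁻¹(0.9) = 1.282, giving δ = 2.926.
δ = d·√(n/2) ⇒ n = 2(δ/d)² = 2 × (2.926 / 0.4045)² = 104.68.
Round up to the next whole unit.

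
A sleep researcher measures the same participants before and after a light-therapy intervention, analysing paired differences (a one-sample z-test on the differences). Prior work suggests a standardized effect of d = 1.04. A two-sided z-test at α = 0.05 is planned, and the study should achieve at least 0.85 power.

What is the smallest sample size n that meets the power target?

n = 9

For power 0.85 need Φ(δ − z_{0.025}) = 0.85, so δ = z_{0.025} + z_{0.15} = 1.960 + 1.036 = 2.996.
(The Φ(−δ − z_{α/2}) term is vanishingly small for δ > 0 and is dropped in the standard sample-size formula.)
δ = d·√n ⇒ n = (δ/d)² = (2.996 / 1.04)² = 8.30.
Round up to the next whole unit.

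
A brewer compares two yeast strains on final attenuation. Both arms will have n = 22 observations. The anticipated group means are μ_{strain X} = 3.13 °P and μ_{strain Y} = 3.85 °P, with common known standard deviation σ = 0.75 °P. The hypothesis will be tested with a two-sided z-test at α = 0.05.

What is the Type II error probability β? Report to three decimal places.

Standardized effect: d = |μ_{strain X} − μ_{strain Y}| / σ = |3.13 − 3.85| / 0.75 = 0.9600
Noncentrality parameter: δ = d·√(n/2) = 0.9600 × √(22/2) = 3.1840
Two-sided α = 0.05 → critical value z_{0.025} = 1.960.
Power = Φ(δ − 1.960) + Φ(−δ − 1.960) = Φ(1.224) + Φ(-5.144) = 0.8895 + 0.0000 = 0.8895.
Type II error: β = 1 − power = 1 − 0.8895 = 0.1105.

β ≈ 0.110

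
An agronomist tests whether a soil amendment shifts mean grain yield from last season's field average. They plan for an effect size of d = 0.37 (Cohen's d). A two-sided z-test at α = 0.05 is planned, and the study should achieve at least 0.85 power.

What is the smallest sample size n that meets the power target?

n = 66

For power 0.85 need Φ(δ − z_{0.025}) = 0.85, so δ = z_{0.025} + z_{0.15} = 1.960 + 1.036 = 2.996.
(The Φ(−δ − z_{α/2}) term is vanishingly small for δ > 0 and is dropped in the standard sample-size formula.)
δ = d·√n ⇒ n = (δ/d)² = (2.996 / 0.37)² = 65.58.
Round up to the next whole unit.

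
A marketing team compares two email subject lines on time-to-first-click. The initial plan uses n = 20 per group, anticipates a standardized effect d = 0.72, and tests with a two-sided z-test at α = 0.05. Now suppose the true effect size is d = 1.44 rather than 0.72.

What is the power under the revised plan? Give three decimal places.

With d = 1.44: δ = d·√(n/2) = 1.44 × √(20/2) = 4.5537. Critical value z_{0.025} = 1.960.
Revised power = Φ(δ − 1.960) + Φ(−δ − 1.960) = Φ(2.594) + Φ(-6.514) = 0.9953 + 0.0000 = 0.9953.

Power ≈ 0.995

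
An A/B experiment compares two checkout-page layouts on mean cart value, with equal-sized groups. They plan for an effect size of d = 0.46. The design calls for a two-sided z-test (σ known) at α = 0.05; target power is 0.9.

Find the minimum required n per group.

For power 0.9 need Φ(δ − z_{0.025}) = 0.9, so δ = z_{0.025} + z_{0.10} = 1.960 + 1.282 = 3.242.
(Ignoring the negligible lower-tail rejection probability gives the usual closed-form inversion.)
δ = d·√(n/2) ⇒ n = 2(δ/d)² = 2 × (3.242 / 0.46)² = 99.31.
Rounding up, n = 100 per group.

n = 100 per group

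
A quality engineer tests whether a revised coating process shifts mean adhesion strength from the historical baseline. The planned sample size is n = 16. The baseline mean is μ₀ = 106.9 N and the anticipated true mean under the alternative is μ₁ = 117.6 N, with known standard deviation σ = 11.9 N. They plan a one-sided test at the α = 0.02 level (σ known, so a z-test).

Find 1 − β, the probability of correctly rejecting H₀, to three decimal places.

Power ≈ 0.939

Standardized effect: d = |μ₁ − μ₀| / σ = |117.6 − 106.9| / 11.9 = 0.8992
Noncentrality parameter: δ = d·√n = 0.8992 × √16 = 3.5966
Critical value for a one-sided test at α = 0.02: z_α = 2.054.
Power = P(Z > 2.054 − δ) = Φ(1.543) = 0.9386.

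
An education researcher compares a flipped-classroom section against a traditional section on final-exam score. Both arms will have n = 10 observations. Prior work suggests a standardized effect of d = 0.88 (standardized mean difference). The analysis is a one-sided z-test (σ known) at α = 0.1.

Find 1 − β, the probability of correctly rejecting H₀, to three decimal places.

Power ≈ 0.754

Noncentrality parameter: λ = d·√(n/2) = 0.88 × √(10/2) = 1.9677
Critical value for a one-sided test at α = 0.1: z_α = 1.282.
Power = P(Z > 1.282 − λ) = Φ(0.686) = 0.7537.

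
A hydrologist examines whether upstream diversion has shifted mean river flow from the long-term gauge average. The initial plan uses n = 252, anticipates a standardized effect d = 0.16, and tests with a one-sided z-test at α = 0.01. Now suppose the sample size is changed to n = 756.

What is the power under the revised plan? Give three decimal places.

Power ≈ 0.981

With n = 756: δ = d·√n = 0.16 × √756 = 4.3993. Critical value z_{0.01} = 2.326.
Revised power = P(Z > 2.326 − δ) = Φ(2.073) = 0.9809.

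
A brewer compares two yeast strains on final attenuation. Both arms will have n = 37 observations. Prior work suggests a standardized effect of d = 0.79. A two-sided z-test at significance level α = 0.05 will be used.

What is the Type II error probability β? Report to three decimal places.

Noncentrality parameter: δ = d·√(n/2) = 0.79 × √(37/2) = 3.3979
Critical value for a two-sided test at α = 0.05: z_{α/2} = 1.960.
Power = Φ(δ − 1.960) + Φ(−δ − 1.960) = Φ(1.438) + Φ(-5.358) = 0.9248 + 0.0000 = 0.9248.
Type II error: β = 1 − power = 1 − 0.9248 = 0.0752.

β ≈ 0.075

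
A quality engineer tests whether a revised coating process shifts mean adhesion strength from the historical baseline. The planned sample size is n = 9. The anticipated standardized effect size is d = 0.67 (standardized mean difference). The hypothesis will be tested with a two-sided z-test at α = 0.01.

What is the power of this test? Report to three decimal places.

Power ≈ 0.286

Noncentrality parameter: δ = d·√n = 0.67 × √9 = 2.0100
Critical value for a two-sided test at α = 0.01: z_{α/2} = 2.576.
Power = Φ(δ − 2.576) + Φ(−δ − 2.576) = Φ(-0.566) + Φ(-4.586) = 0.2858 + 0.0000 = 0.2858.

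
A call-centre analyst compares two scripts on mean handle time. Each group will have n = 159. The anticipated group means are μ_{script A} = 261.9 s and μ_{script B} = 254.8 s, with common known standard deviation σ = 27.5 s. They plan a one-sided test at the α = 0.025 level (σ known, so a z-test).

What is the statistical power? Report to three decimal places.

Standardized effect: d = |μ_{script A} − μ_{script B}| / σ = |261.9 − 254.8| / 27.5 = 0.2582
Noncentrality parameter: δ = d·√(n/2) = 0.2582 × √(159/2) = 2.3020
Critical value for a one-sided test at α = 0.025: z_α = 1.960.
Power = P(Z > 1.960 − δ) = Φ(0.342) = 0.6338.

Power ≈ 0.634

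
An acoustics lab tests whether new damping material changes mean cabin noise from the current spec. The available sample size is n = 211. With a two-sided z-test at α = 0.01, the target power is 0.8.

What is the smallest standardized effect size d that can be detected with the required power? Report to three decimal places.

d ≈ 0.235

Need Φ(δ − 2.576) = 0.8, so δ = 2.576 + 0.842 = 3.417.
(Lower-tail contribution to power is negligible for δ > 0.)
δ = d·√n ⇒ d = δ/√n = 3.417/√211 = 0.2353.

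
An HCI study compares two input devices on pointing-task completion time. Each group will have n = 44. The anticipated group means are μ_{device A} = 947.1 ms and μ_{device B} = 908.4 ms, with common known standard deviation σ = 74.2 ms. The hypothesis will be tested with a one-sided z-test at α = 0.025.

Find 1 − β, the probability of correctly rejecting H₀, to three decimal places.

Power ≈ 0.687

Standardized effect: d = |μ_{device A} − μ_{device B}| / σ = |947.1 − 908.4| / 74.2 = 0.5216
Noncentrality parameter: δ = d·√(n/2) = 0.5216 × √(44/2) = 2.4463
Critical value for a one-sided test at α = 0.025: z_α = 1.960.
Power = P(Z > 1.960 − δ) = Φ(0.486) = 0.6867.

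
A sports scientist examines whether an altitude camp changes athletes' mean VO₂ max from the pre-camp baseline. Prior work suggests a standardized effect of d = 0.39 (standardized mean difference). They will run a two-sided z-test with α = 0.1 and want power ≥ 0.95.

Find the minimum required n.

n = 72

For power 0.95 need Φ(δ − z_{0.05}) = 0.95, so δ = z_{0.05} + z_{0.05} = 1.645 + 1.645 = 3.290.
(Ignoring the negligible lower-tail rejection probability gives the usual closed-form inversion.)
δ = d·√n ⇒ n = (δ/d)² = (3.290 / 0.39)² = 71.15.
Rounding up, n = 72.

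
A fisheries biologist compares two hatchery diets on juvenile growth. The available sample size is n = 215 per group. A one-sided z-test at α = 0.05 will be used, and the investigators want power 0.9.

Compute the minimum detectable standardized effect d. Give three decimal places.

d ≈ 0.282

Required noncentrality: δ = z_{0.05} + z_{0.10} = 1.645 + 1.282 = 2.926.
δ = d·√(n/2) ⇒ d = δ/√(n/2) = 2.926/√(215/2) = 0.2822.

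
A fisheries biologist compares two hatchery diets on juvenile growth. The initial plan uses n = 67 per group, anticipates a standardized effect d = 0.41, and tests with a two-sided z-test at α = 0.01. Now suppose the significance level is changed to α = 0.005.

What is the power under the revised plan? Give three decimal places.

Power ≈ 0.332

δ = d·√(n/2) = 0.41 × √(67/2) = 2.3730 (unchanged). New critical value: z_{0.0025} = 2.807.
Revised power = Φ(δ − 2.807) + Φ(−δ − 2.807) = Φ(-0.434) + Φ(-5.180) = 0.3321 + 0.0000 = 0.3321.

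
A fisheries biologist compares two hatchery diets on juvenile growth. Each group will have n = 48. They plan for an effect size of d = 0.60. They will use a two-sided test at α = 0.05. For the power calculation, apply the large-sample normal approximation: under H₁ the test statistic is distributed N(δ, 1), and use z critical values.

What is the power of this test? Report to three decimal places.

Power ≈ 0.836

Noncentrality parameter: δ = d·√(n/2) = 0.60 × √(48/2) = 2.9394
Critical value for a two-sided test at α = 0.05: z_{α/2} = 1.960.
Power = Φ(δ − 1.960) + Φ(−δ − 1.960) = Φ(0.979) + Φ(-4.899) = 0.8363 + 0.0000 = 0.8363.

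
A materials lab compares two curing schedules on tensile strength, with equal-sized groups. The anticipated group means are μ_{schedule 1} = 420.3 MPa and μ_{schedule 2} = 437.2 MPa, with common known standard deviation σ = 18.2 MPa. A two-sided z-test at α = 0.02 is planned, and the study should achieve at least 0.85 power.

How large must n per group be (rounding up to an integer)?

n = 27 per group

Standardized effect: d = |μ_{schedule 1} − μ_{schedule 2}| / σ = |420.3 − 437.2| / 18.2 = 0.9286
Set Φ(δ − 2.326) = 0.85; then δ − 2.326 = Φ⁻¹(0.85) = 1.036, giving δ = 3.363.
(The Φ(−δ − z_{α/2}) term is vanishingly small for δ > 0 and is dropped in the standard sample-size formula.)
δ = d·√(n/2) ⇒ n = 2(δ/d)² = 2 × (3.363 / 0.9286)² = 26.23.
Rounding up, n = 27 per group.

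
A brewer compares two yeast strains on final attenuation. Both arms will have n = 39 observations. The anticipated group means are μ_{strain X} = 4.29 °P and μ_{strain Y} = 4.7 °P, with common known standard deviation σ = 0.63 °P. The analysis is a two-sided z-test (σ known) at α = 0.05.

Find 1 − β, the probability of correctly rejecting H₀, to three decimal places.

Power ≈ 0.820

Standardized effect: d = |μ_{strain X} − μ_{strain Y}| / σ = |4.29 − 4.7| / 0.63 = 0.6508
Noncentrality parameter: δ = d·√(n/2) = 0.6508 × √(39/2) = 2.8738
Critical value for a two-sided test at α = 0.05: z_{α/2} = 1.960.
Power = Φ(δ − 1.960) + Φ(−δ − 1.960) = Φ(0.914) + Φ(-4.834) = 0.8196 + 0.0000 = 0.8196.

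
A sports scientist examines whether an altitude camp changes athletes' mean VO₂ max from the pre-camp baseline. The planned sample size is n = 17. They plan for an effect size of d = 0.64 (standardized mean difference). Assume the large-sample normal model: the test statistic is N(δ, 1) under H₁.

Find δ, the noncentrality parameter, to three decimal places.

δ ≈ 2.639

The noncentrality parameter scales effect size by the design's sample-size factor: δ = d·√n = 0.64 × √17 = 2.6388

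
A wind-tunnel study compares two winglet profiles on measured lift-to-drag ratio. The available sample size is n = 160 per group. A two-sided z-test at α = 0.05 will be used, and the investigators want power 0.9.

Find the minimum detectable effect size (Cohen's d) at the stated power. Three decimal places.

d ≈ 0.362

Required noncentrality: δ = z_{0.025} + z_{0.10} = 1.960 + 1.282 = 3.242.
(The second rejection-region term Φ(−δ − z_{α/2}) is negligible and dropped.)
δ = d·√(n/2) ⇒ d = δ/√(n/2) = 3.242/√(160/2) = 0.3624.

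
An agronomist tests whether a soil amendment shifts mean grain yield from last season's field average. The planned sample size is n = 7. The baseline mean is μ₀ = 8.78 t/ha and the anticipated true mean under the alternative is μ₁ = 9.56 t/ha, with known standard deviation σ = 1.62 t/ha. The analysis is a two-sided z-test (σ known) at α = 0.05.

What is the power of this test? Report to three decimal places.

Standardized effect: d = |μ₁ − μ₀| / σ = |9.56 − 8.78| / 1.62 = 0.4815
Noncentrality parameter: δ = d·√n = 0.4815 × √7 = 1.2739
Critical value for a two-sided test at α = 0.05: z_{α/2} = 1.960.
Power = Φ(δ − 1.960) + Φ(−δ − 1.960) = Φ(-0.686) + Φ(-3.234) = 0.2463 + 0.0006 = 0.2469.

Power ≈ 0.247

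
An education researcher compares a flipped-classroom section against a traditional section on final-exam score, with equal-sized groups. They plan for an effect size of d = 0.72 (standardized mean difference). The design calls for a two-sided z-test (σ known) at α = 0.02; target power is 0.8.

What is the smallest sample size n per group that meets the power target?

n = 39 per group

Set Φ(δ − 2.326) = 0.8; then δ − 2.326 = Φ⁻¹(0.8) = 0.842, giving δ = 3.168.
(The Φ(−δ − z_{α/2}) term is vanishingly small for δ > 0 and is dropped in the standard sample-size formula.)
δ = d·√(n/2) ⇒ n = 2(δ/d)² = 2 × (3.168 / 0.72)² = 38.72.
Rounding up, n = 39 per group.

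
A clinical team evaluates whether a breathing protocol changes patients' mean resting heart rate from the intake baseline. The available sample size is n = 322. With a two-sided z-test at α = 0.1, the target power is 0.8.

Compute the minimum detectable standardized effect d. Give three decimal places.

Required noncentrality: δ = z_{0.05} + z_{0.20} = 1.645 + 0.842 = 2.486.
(The second rejection-region term Φ(−δ − z_{α/2}) is negligible and dropped.)
δ = d·√n ⇒ d = δ/√n = 2.486/√322 = 0.1386.

d ≈ 0.139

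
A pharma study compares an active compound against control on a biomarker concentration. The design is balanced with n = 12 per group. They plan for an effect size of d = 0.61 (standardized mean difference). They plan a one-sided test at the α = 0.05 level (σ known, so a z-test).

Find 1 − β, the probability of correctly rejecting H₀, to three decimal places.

Noncentrality parameter: δ = d·√(n/2) = 0.61 × √(12/2) = 1.4942
Critical value for a one-sided test at α = 0.05: z_α = 1.645.
Power = P(Z > 1.645 − δ) = Φ(-0.151) = 0.4401.

Power ≈ 0.440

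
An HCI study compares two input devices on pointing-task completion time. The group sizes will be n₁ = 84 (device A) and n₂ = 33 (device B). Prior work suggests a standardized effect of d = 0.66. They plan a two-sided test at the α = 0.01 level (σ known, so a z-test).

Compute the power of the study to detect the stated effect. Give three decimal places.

Power ≈ 0.738

Noncentrality parameter: δ = d / √(1/n₁ + 1/n₂) = 0.66 / √(1/84 + 1/33) = 3.2125
Two-sided α = 0.01 → critical value z_{0.005} = 2.576.
Power = Φ(δ − 2.576) + Φ(−δ − 2.576) = Φ(0.637) + Φ(-5.788) = 0.7378 + 0.0000 = 0.7378.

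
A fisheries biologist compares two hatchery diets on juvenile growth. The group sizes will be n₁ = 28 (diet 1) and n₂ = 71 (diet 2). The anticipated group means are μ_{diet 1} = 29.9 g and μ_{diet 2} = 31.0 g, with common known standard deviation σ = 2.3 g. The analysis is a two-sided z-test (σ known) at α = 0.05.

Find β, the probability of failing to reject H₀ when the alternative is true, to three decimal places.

β ≈ 0.427

Standardized effect: d = |μ_{diet 1} − μ_{diet 2}| / σ = |29.9 − 31.0| / 2.3 = 0.4783
Noncentrality parameter: δ = d / √(1/n₁ + 1/n₂) = 0.4783 / √(1/28 + 1/71) = 2.1432
Two-sided α = 0.05 → critical value z_{0.025} = 1.960.
Power = Φ(δ − 1.960) + Φ(−δ − 1.960) = Φ(0.183) + Φ(-4.103) = 0.5727 + 0.0000 = 0.5727.
Type II error: β = 1 − power = 1 − 0.5727 = 0.4273.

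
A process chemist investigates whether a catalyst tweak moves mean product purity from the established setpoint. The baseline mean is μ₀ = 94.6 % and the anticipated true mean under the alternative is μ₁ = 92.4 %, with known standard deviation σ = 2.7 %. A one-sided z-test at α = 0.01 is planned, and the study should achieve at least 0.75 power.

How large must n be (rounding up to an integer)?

n = 14

Standardized effect: d = |μ₁ − μ₀| / σ = |92.4 − 94.6| / 2.7 = 0.8148
Set Φ(δ − 2.326) = 0.75; then δ − 2.326 = Φ⁻¹(0.75) = 0.674, giving δ = 3.001.
δ = d·√n ⇒ n = (δ/d)² = (3.001 / 0.8148)² = 13.56.
Round up to the next whole unit.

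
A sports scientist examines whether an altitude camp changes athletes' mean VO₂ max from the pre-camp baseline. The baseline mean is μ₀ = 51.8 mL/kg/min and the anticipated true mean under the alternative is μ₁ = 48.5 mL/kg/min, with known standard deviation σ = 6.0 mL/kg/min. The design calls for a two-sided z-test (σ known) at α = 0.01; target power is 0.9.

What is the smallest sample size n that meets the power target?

Standardized effect: d = |μ₁ − μ₀| / σ = |48.5 − 51.8| / 6.0 = 0.5500
For power 0.9 need Φ(δ − z_{0.005}) = 0.9, so δ = z_{0.005} + z_{0.10} = 2.576 + 1.282 = 3.857.
(For δ > 0 the lower-tail rejection region contributes negligibly to power, so the one-term inversion is standard.)
δ = d·√n ⇒ n = (δ/d)² = (3.857 / 0.5500)² = 49.19.
Round up to the next whole unit.

n = 50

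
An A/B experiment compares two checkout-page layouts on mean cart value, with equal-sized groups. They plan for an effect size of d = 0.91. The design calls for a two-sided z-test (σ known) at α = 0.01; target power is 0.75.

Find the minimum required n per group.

n = 26 per group

For power 0.75 need Φ(δ − z_{0.005}) = 0.75, so δ = z_{0.005} + z_{0.25} = 2.576 + 0.674 = 3.250.
(The Φ(−δ − z_{α/2}) term is vanishingly small for δ > 0 and is dropped in the standard sample-size formula.)
δ = d·√(n/2) ⇒ n = 2(δ/d)² = 2 × (3.250 / 0.91)² = 25.52.
Round up to the next whole unit.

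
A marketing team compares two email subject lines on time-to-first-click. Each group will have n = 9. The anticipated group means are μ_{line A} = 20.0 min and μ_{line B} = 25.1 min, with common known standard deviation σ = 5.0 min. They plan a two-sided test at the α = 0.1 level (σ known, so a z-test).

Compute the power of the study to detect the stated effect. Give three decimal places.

Standardized effect: d = |μ_{line A} − μ_{line B}| / σ = |20.0 − 25.1| / 5.0 = 1.0200
Noncentrality parameter: δ = d·√(n/2) = 1.0200 × √(9/2) = 2.1637
Two-sided α = 0.1 → critical value z_{0.05} = 1.645.
Power = Φ(δ − 1.645) + Φ(−δ − 1.645) = Φ(0.519) + Φ(-3.809) = 0.6981 + 0.0001 = 0.6982.

Power ≈ 0.698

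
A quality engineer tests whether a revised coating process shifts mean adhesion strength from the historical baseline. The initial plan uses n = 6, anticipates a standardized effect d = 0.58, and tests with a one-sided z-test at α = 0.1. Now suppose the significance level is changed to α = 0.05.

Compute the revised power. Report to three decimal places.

δ = d·√n = 0.58 × √6 = 1.4207 (unchanged). New critical value: z_{0.05} = 1.645.
Revised power = P(Z > 1.645 − δ) = Φ(-0.224) = 0.4113.

Power ≈ 0.411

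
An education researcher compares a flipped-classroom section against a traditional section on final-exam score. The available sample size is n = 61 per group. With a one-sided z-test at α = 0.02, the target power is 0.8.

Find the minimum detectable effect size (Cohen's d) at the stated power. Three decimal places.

d ≈ 0.524

Need Φ(δ − 2.054) = 0.8, so δ = 2.054 + 0.842 = 2.895.
δ = d·√(n/2) ⇒ d = δ/√(n/2) = 2.895/√(61/2) = 0.5243.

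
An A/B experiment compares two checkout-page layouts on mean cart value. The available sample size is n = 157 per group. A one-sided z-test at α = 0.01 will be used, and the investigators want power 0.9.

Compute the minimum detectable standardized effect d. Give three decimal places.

d ≈ 0.407

Need Φ(δ − 2.326) = 0.9, so δ = 2.326 + 1.282 = 3.608.
δ = d·√(n/2) ⇒ d = δ/√(n/2) = 3.608/√(157/2) = 0.4072.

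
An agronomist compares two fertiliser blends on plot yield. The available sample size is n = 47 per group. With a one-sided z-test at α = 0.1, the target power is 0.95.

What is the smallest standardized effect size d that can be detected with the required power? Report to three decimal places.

Need Φ(δ − 1.282) = 0.95, so δ = 1.282 + 1.645 = 2.926.
δ = d·√(n/2) ⇒ d = δ/√(n/2) = 2.926/√(47/2) = 0.6037.

d ≈ 0.604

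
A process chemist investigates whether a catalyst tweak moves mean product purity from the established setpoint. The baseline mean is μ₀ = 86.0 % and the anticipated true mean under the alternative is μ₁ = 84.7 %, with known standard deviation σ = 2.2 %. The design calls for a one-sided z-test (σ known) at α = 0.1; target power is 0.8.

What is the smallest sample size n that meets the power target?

n = 13

Standardized effect: d = |μ₁ − μ₀| / σ = |84.7 − 86.0| / 2.2 = 0.5909
For power 0.8 need Φ(δ − z_{0.1}) = 0.8, so δ = z_{0.1} + z_{0.20} = 1.282 + 0.842 = 2.123.
δ = d·√n ⇒ n = (δ/d)² = (2.123 / 0.5909)² = 12.91.
Rounding up, n = 13.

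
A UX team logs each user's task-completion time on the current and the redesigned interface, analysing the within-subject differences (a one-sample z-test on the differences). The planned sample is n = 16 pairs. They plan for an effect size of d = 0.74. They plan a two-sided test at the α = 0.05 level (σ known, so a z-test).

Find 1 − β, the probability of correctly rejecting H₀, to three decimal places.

Power ≈ 0.841

Noncentrality parameter: δ = d·√n = 0.74 × √16 = 2.9600
Two-sided α = 0.05 → critical value z_{0.025} = 1.960.
Power = Φ(δ − 1.960) + Φ(−δ − 1.960) = Φ(1.000) + Φ(-4.920) = 0.8414 + 0.0000 = 0.8414.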